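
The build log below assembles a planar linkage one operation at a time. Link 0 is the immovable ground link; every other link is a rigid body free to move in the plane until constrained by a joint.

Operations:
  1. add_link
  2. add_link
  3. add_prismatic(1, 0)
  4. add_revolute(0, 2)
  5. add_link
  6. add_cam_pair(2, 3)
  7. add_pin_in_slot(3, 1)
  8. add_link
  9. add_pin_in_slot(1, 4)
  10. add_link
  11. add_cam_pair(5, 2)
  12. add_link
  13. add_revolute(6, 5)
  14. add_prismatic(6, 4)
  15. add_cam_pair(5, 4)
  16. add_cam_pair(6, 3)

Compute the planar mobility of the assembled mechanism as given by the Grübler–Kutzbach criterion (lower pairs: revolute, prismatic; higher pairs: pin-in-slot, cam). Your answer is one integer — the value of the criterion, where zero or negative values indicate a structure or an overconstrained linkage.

M = 4

(L,J1,J2)=(1,0,0); link0 fixed
link1: (2,0,0)
link2: (3,0,0)
P 1-0 [J1]: (3,1,0)
R 0-2 [J1]: (3,2,0)
link3: (4,2,0)
C 2-3 [J2]: (4,2,1)
PS 3-1 [J2]: (4,2,2)
link4: (5,2,2)
PS 1-4 [J2]: (5,2,3)
link5: (6,2,3)
C 5-2 [J2]: (6,2,4)
link6: (7,2,4)
R 6-5 [J1]: (7,3,4)
P 6-4 [J1]: (7,4,4)
C 5-4 [J2]: (7,4,5)
C 6-3 [J2]: (7,4,6)
Grübler: 3·6 − 2·4 − 6 = 4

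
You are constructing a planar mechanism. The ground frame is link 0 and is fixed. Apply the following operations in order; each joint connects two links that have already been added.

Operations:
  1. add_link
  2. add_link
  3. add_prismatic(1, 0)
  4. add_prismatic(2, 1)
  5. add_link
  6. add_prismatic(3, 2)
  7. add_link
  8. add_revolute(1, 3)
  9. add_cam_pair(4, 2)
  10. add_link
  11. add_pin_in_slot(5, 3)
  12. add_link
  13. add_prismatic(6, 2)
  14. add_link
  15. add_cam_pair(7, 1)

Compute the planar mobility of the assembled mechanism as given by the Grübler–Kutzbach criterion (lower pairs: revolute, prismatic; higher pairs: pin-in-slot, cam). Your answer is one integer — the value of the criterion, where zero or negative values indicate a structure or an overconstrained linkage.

[1;0;0] (link 0 is ground)
L+ [2;0;0]
L+ [3;0;0]
P(1,0)∈J1 [3;1;0]
P(2,1)∈J1 [3;2;0]
L+ [4;2;0]
P(3,2)∈J1 [4;3;0]
L+ [5;3;0]
R(1,3)∈J1 [5;4;0]
C(4,2)∈J2 [5;4;1]
L+ [6;4;1]
PS(5,3)∈J2 [6;4;2]
L+ [7;4;2]
P(6,2)∈J1 [7;5;2]
L+ [8;5;2]
C(7,1)∈J2 [8;5;3]
mobility = 21 − 10 − 3 = 8

M = 8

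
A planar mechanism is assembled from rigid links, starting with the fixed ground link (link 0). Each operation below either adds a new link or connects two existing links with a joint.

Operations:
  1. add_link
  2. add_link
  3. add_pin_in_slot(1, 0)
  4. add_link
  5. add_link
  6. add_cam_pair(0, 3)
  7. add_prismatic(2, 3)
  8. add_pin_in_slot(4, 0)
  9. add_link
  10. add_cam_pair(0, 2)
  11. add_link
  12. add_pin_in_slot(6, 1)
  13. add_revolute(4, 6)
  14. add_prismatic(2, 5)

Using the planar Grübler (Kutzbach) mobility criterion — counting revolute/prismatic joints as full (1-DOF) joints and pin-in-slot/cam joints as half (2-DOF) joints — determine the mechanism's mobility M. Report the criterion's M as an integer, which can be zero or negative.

[1;0;0] (link 0 is ground)
L+ [2;0;0]
L+ [3;0;0]
PS(1,0)∈J2 [3;0;1]
L+ [4;0;1]
L+ [5;0;1]
C(0,3)∈J2 [5;0;2]
P(2,3)∈J1 [5;1;2]
PS(4,0)∈J2 [5;1;3]
L+ [6;1;3]
C(0,2)∈J2 [6;1;4]
L+ [7;1;4]
PS(6,1)∈J2 [7;1;5]
R(4,6)∈J1 [7;2;5]
P(2,5)∈J1 [7;3;5]
mobility = 18 − 6 − 5 = 7

M = 7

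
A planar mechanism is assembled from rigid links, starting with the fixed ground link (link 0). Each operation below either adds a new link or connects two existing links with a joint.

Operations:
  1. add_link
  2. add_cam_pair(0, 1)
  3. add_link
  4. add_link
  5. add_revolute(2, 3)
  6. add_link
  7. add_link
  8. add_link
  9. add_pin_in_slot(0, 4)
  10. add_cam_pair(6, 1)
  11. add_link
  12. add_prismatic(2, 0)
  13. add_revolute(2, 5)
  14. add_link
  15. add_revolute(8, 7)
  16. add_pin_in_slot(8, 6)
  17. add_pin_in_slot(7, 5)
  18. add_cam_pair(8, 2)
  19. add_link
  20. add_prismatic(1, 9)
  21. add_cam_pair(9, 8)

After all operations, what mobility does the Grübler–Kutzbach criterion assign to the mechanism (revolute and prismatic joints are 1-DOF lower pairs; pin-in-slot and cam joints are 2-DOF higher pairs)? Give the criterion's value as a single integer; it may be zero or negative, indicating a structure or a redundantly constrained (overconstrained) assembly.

M = 10

ground; <1,0,0>
#1 <2,0,0>
C:0↔1 J2 <2,0,1>
#2 <3,0,1>
#3 <4,0,1>
R:2↔3 J1 <4,1,1>
#4 <5,1,1>
#5 <6,1,1>
#6 <7,1,1>
PS:0↔4 J2 <7,1,2>
C:6↔1 J2 <7,1,3>
#7 <8,1,3>
P:2↔0 J1 <8,2,3>
R:2↔5 J1 <8,3,3>
#8 <9,3,3>
R:8↔7 J1 <9,4,3>
PS:8↔6 J2 <9,4,4>
PS:7↔5 J2 <9,4,5>
C:8↔2 J2 <9,4,6>
#9 <10,4,6>
P:1↔9 J1 <10,5,6>
C:9↔8 J2 <10,5,7>
3×9 − 2×5 − 1×7 = 10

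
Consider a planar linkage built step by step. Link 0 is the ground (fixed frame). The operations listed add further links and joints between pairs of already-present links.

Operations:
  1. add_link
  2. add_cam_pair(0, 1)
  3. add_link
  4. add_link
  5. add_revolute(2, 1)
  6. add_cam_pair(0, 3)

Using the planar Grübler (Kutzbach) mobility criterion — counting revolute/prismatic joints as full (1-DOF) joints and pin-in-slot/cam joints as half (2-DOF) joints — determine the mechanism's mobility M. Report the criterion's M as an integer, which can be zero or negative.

[1;0;0] (link 0 is ground)
L+ [2;0;0]
C(0,1)∈J2 [2;0;1]
L+ [3;0;1]
L+ [4;0;1]
R(2,1)∈J1 [4;1;1]
C(0,3)∈J2 [4;1;2]
mobility = 9 − 2 − 2 = 5

M = 5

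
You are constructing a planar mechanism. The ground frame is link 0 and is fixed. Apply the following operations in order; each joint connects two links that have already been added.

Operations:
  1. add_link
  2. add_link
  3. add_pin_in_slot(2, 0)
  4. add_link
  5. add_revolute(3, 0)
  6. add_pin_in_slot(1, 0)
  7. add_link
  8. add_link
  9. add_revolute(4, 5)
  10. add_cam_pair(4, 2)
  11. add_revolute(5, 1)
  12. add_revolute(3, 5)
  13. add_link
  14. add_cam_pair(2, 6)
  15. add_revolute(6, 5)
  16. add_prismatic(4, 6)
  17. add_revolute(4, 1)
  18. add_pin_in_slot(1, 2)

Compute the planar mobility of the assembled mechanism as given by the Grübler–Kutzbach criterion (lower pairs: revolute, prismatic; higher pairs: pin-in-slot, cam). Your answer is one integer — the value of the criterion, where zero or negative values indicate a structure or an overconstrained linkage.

M = -1

(L,J1,J2)=(1,0,0); link0 fixed
link1: (2,0,0)
link2: (3,0,0)
PS 2-0 [J2]: (3,0,1)
link3: (4,0,1)
R 3-0 [J1]: (4,1,1)
PS 1-0 [J2]: (4,1,2)
link4: (5,1,2)
link5: (6,1,2)
R 4-5 [J1]: (6,2,2)
C 4-2 [J2]: (6,2,3)
R 5-1 [J1]: (6,3,3)
R 3-5 [J1]: (6,4,3)
link6: (7,4,3)
C 2-6 [J2]: (7,4,4)
R 6-5 [J1]: (7,5,4)
P 4-6 [J1]: (7,6,4)
R 4-1 [J1]: (7,7,4)
PS 1-2 [J2]: (7,7,5)
Grübler: 3·6 − 2·7 − 5 = -1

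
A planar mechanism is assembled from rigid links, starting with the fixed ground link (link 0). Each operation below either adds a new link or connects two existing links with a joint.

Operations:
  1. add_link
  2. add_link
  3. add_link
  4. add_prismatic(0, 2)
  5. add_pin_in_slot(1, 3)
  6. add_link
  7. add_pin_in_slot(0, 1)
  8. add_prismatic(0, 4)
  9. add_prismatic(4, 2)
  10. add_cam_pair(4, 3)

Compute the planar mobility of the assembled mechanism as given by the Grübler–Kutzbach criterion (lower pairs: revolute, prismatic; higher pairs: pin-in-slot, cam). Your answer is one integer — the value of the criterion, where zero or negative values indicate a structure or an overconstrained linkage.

M = 3

ground; <1,0,0>
#1 <2,0,0>
#2 <3,0,0>
#3 <4,0,0>
P:0↔2 J1 <4,1,0>
PS:1↔3 J2 <4,1,1>
#4 <5,1,1>
PS:0↔1 J2 <5,1,2>
P:0↔4 J1 <5,2,2>
P:4↔2 J1 <5,3,2>
C:4↔3 J2 <5,3,3>
3×4 − 2×3 − 1×3 = 3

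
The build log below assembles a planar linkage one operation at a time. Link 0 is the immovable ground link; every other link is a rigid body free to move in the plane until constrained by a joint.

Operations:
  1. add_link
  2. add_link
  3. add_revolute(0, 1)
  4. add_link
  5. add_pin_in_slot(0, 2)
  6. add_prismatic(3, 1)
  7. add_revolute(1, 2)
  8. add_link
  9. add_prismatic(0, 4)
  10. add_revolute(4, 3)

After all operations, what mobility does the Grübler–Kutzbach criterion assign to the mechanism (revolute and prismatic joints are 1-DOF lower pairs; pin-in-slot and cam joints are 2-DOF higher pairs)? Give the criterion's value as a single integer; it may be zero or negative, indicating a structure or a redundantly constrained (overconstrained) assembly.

M = 1

L=1 J1=0 J2=0
add link → L=2 J1=0 J2=0
add link → L=3 J1=0 J2=0
R@0,1 dof=1 J1 → L=3 J1=1 J2=0
add link → L=4 J1=1 J2=0
PS@0,2 dof=2 J2 → L=4 J1=1 J2=1
P@3,1 dof=1 J1 → L=4 J1=2 J2=1
R@1,2 dof=1 J1 → L=4 J1=3 J2=1
add link → L=5 J1=3 J2=1
P@0,4 dof=1 J1 → L=5 J1=4 J2=1
R@4,3 dof=1 J1 → L=5 J1=5 J2=1
M=3(L−1)−2J1−J2=3·4−2·5−1=1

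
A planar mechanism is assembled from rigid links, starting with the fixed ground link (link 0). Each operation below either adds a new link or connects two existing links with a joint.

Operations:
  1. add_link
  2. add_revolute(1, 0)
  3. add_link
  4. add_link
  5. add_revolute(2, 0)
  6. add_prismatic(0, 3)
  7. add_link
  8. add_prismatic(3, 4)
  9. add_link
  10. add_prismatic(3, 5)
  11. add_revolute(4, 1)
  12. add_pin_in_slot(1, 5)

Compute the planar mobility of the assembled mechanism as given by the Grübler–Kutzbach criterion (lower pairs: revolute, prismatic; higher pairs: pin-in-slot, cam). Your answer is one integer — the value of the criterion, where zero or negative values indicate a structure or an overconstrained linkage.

M = 2

L=1 J1=0 J2=0
add link → L=2 J1=0 J2=0
R@1,0 dof=1 J1 → L=2 J1=1 J2=0
add link → L=3 J1=1 J2=0
add link → L=4 J1=1 J2=0
R@2,0 dof=1 J1 → L=4 J1=2 J2=0
P@0,3 dof=1 J1 → L=4 J1=3 J2=0
add link → L=5 J1=3 J2=0
P@3,4 dof=1 J1 → L=5 J1=4 J2=0
add link → L=6 J1=4 J2=0
P@3,5 dof=1 J1 → L=6 J1=5 J2=0
R@4,1 dof=1 J1 → L=6 J1=6 J2=0
PS@1,5 dof=2 J2 → L=6 J1=6 J2=1
M=3(L−1)−2J1−J2=3·5−2·6−1=2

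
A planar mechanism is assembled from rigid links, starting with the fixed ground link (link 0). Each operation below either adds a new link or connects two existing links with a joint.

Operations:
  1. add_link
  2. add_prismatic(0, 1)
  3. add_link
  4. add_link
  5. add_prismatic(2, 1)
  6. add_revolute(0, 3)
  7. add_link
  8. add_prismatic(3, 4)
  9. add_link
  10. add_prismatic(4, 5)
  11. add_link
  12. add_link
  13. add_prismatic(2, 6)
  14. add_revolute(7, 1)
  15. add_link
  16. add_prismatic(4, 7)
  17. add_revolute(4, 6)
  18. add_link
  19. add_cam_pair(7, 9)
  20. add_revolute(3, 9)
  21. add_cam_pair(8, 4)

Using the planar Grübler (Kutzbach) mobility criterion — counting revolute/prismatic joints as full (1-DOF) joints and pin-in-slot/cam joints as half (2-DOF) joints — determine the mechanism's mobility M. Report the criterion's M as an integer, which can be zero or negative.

[1;0;0] (link 0 is ground)
L+ [2;0;0]
P(0,1)∈J1 [2;1;0]
L+ [3;1;0]
L+ [4;1;0]
P(2,1)∈J1 [4;2;0]
R(0,3)∈J1 [4;3;0]
L+ [5;3;0]
P(3,4)∈J1 [5;4;0]
L+ [6;4;0]
P(4,5)∈J1 [6;5;0]
L+ [7;5;0]
L+ [8;5;0]
P(2,6)∈J1 [8;6;0]
R(7,1)∈J1 [8;7;0]
L+ [9;7;0]
P(4,7)∈J1 [9;8;0]
R(4,6)∈J1 [9;9;0]
L+ [10;9;0]
C(7,9)∈J2 [10;9;1]
R(3,9)∈J1 [10;10;1]
C(8,4)∈J2 [10;10;2]
mobility = 27 − 20 − 2 = 5

M = 5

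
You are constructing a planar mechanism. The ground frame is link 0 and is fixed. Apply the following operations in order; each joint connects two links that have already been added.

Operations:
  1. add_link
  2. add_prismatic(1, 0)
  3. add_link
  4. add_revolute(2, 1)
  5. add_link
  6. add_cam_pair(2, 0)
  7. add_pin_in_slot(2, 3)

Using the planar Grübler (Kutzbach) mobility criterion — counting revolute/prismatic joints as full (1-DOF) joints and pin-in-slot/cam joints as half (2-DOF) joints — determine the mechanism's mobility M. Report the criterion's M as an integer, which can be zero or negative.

ground; <1,0,0>
#1 <2,0,0>
P:1↔0 J1 <2,1,0>
#2 <3,1,0>
R:2↔1 J1 <3,2,0>
#3 <4,2,0>
C:2↔0 J2 <4,2,1>
PS:2↔3 J2 <4,2,2>
3×3 − 2×2 − 1×2 = 3

M = 3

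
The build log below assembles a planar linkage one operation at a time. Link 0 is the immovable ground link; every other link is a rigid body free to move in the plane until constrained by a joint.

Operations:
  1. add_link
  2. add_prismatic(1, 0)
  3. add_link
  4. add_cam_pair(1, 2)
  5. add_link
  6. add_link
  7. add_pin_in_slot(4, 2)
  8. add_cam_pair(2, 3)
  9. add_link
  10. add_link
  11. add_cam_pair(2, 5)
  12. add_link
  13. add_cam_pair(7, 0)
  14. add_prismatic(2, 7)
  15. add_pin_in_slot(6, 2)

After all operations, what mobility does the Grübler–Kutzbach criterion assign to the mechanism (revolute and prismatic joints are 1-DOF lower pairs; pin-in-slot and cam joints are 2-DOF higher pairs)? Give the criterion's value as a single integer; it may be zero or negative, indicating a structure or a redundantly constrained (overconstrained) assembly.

link 0 = ground. State L|J1|J2 = 1|0|0
+link1  2|0|0
P(1,0) f=1→J1  2|1|0
+link2  3|1|0
C(1,2) f=2→J2  3|1|1
+link3  4|1|1
+link4  5|1|1
PS(4,2) f=2→J2  5|1|2
C(2,3) f=2→J2  5|1|3
+link5  6|1|3
+link6  7|1|3
C(2,5) f=2→J2  7|1|4
+link7  8|1|4
C(7,0) f=2→J2  8|1|5
P(2,7) f=1→J1  8|2|5
PS(6,2) f=2→J2  8|2|6
M = 3(8−1)−2·2−6 = 21−4−6 = 11

M = 11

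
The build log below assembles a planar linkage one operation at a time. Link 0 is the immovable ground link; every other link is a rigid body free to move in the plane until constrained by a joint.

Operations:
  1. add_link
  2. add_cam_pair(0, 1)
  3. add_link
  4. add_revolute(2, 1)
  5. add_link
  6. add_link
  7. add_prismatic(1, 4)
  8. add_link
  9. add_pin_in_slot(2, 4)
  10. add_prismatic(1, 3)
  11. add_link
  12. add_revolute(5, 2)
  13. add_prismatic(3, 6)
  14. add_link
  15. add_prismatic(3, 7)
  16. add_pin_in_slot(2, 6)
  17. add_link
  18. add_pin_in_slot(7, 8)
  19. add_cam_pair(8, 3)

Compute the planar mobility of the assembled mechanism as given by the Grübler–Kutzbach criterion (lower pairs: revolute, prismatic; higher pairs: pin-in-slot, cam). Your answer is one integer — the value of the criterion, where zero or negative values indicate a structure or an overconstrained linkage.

[1;0;0] (link 0 is ground)
L+ [2;0;0]
C(0,1)∈J2 [2;0;1]
L+ [3;0;1]
R(2,1)∈J1 [3;1;1]
L+ [4;1;1]
L+ [5;1;1]
P(1,4)∈J1 [5;2;1]
L+ [6;2;1]
PS(2,4)∈J2 [6;2;2]
P(1,3)∈J1 [6;3;2]
L+ [7;3;2]
R(5,2)∈J1 [7;4;2]
P(3,6)∈J1 [7;5;2]
L+ [8;5;2]
P(3,7)∈J1 [8;6;2]
PS(2,6)∈J2 [8;6;3]
L+ [9;6;3]
PS(7,8)∈J2 [9;6;4]
C(8,3)∈J2 [9;6;5]
mobility = 24 − 12 − 5 = 7

M = 7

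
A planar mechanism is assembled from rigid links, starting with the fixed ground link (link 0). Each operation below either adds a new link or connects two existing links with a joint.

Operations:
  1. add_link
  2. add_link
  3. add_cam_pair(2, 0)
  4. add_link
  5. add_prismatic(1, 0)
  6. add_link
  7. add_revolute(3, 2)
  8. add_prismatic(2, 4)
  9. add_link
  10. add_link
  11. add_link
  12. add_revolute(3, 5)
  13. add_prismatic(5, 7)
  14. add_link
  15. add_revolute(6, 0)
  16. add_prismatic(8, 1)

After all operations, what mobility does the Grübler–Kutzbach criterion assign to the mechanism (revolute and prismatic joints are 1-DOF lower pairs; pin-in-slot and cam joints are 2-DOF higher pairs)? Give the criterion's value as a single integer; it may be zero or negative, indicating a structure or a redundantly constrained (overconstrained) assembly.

link 0 = ground. State L|J1|J2 = 1|0|0
+link1  2|0|0
+link2  3|0|0
C(2,0) f=2→J2  3|0|1
+link3  4|0|1
P(1,0) f=1→J1  4|1|1
+link4  5|1|1
R(3,2) f=1→J1  5|2|1
P(2,4) f=1→J1  5|3|1
+link5  6|3|1
+link6  7|3|1
+link7  8|3|1
R(3,5) f=1→J1  8|4|1
P(5,7) f=1→J1  8|5|1
+link8  9|5|1
R(6,0) f=1→J1  9|6|1
P(8,1) f=1→J1  9|7|1
M = 3(9−1)−2·7−1 = 24−14−1 = 9

M = 9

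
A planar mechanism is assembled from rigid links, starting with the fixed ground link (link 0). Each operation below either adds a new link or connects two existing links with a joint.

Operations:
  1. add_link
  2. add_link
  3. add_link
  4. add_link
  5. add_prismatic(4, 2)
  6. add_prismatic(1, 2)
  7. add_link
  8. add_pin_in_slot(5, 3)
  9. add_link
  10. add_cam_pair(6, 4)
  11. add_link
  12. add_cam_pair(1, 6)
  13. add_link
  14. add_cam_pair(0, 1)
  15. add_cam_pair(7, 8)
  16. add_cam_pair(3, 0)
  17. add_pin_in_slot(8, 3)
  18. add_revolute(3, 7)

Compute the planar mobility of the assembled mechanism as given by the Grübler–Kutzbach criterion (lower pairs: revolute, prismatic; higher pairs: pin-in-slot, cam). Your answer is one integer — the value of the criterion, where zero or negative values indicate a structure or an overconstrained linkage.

M = 11

[1;0;0] (link 0 is ground)
L+ [2;0;0]
L+ [3;0;0]
L+ [4;0;0]
L+ [5;0;0]
P(4,2)∈J1 [5;1;0]
P(1,2)∈J1 [5;2;0]
L+ [6;2;0]
PS(5,3)∈J2 [6;2;1]
L+ [7;2;1]
C(6,4)∈J2 [7;2;2]
L+ [8;2;2]
C(1,6)∈J2 [8;2;3]
L+ [9;2;3]
C(0,1)∈J2 [9;2;4]
C(7,8)∈J2 [9;2;5]
C(3,0)∈J2 [9;2;6]
PS(8,3)∈J2 [9;2;7]
R(3,7)∈J1 [9;3;7]
mobility = 24 − 6 − 7 = 11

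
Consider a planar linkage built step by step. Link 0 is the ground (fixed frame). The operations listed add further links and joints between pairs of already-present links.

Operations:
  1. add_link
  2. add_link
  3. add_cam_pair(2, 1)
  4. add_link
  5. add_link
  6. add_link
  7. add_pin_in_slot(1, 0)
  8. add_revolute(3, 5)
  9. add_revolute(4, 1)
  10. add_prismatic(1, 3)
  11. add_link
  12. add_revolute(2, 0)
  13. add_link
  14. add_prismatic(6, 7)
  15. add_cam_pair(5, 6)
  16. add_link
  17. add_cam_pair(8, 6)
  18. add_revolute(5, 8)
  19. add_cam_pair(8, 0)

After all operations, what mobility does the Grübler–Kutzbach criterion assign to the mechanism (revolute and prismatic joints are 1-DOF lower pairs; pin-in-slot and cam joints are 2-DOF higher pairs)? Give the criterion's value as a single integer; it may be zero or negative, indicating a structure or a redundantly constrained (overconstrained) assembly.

link 0 = ground. State L|J1|J2 = 1|0|0
+link1  2|0|0
+link2  3|0|0
C(2,1) f=2→J2  3|0|1
+link3  4|0|1
+link4  5|0|1
+link5  6|0|1
PS(1,0) f=2→J2  6|0|2
R(3,5) f=1→J1  6|1|2
R(4,1) f=1→J1  6|2|2
P(1,3) f=1→J1  6|3|2
+link6  7|3|2
R(2,0) f=1→J1  7|4|2
+link7  8|4|2
P(6,7) f=1→J1  8|5|2
C(5,6) f=2→J2  8|5|3
+link8  9|5|3
C(8,6) f=2→J2  9|5|4
R(5,8) f=1→J1  9|6|4
C(8,0) f=2→J2  9|6|5
M = 3(9−1)−2·6−5 = 24−12−5 = 7

M = 7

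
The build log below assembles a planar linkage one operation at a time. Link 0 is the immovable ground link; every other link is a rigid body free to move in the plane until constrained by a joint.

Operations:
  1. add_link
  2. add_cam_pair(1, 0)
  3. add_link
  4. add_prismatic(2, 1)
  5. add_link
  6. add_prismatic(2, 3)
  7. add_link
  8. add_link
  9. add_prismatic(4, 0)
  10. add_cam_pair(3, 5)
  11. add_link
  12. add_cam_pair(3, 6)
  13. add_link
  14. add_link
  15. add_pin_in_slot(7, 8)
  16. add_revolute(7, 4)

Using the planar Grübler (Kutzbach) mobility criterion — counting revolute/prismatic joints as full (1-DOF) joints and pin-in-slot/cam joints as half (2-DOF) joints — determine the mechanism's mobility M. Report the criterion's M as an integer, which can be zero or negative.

M = 12

L=1 J1=0 J2=0
add link → L=2 J1=0 J2=0
C@1,0 dof=2 J2 → L=2 J1=0 J2=1
add link → L=3 J1=0 J2=1
P@2,1 dof=1 J1 → L=3 J1=1 J2=1
add link → L=4 J1=1 J2=1
P@2,3 dof=1 J1 → L=4 J1=2 J2=1
add link → L=5 J1=2 J2=1
add link → L=6 J1=2 J2=1
P@4,0 dof=1 J1 → L=6 J1=3 J2=1
C@3,5 dof=2 J2 → L=6 J1=3 J2=2
add link → L=7 J1=3 J2=2
C@3,6 dof=2 J2 → L=7 J1=3 J2=3
add link → L=8 J1=3 J2=3
add link → L=9 J1=3 J2=3
PS@7,8 dof=2 J2 → L=9 J1=3 J2=4
R@7,4 dof=1 J1 → L=9 J1=4 J2=4
M=3(L−1)−2J1−J2=3·8−2·4−4=12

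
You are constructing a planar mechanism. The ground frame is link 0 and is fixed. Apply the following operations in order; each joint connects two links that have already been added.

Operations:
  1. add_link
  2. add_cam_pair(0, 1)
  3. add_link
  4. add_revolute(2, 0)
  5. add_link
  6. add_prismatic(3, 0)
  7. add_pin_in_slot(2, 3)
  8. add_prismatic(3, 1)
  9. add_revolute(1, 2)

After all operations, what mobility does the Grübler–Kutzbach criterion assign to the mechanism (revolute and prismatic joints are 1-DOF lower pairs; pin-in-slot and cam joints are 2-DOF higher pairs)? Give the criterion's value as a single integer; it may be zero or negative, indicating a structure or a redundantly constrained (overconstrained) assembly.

M = -1

link 0 = ground. State L|J1|J2 = 1|0|0
+link1  2|0|0
C(0,1) f=2→J2  2|0|1
+link2  3|0|1
R(2,0) f=1→J1  3|1|1
+link3  4|1|1
P(3,0) f=1→J1  4|2|1
PS(2,3) f=2→J2  4|2|2
P(3,1) f=1→J1  4|3|2
R(1,2) f=1→J1  4|4|2
M = 3(4−1)−2·4−2 = 9−8−2 = -1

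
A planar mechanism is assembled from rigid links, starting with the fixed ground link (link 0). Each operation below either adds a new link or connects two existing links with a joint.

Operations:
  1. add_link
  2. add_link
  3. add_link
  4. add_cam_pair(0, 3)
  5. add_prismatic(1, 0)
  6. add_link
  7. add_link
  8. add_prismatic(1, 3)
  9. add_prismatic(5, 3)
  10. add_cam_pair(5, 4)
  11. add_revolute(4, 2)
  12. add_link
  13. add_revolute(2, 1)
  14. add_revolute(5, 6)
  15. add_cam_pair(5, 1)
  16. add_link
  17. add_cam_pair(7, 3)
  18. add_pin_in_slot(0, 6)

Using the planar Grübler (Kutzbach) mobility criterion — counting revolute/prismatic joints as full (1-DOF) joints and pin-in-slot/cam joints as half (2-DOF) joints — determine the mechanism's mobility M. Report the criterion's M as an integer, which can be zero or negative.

link 0 = ground. State L|J1|J2 = 1|0|0
+link1  2|0|0
+link2  3|0|0
+link3  4|0|0
C(0,3) f=2→J2  4|0|1
P(1,0) f=1→J1  4|1|1
+link4  5|1|1
+link5  6|1|1
P(1,3) f=1→J1  6|2|1
P(5,3) f=1→J1  6|3|1
C(5,4) f=2→J2  6|3|2
R(4,2) f=1→J1  6|4|2
+link6  7|4|2
R(2,1) f=1→J1  7|5|2
R(5,6) f=1→J1  7|6|2
C(5,1) f=2→J2  7|6|3
+link7  8|6|3
C(7,3) f=2→J2  8|6|4
PS(0,6) f=2→J2  8|6|5
M = 3(8−1)−2·6−5 = 21−12−5 = 4

M = 4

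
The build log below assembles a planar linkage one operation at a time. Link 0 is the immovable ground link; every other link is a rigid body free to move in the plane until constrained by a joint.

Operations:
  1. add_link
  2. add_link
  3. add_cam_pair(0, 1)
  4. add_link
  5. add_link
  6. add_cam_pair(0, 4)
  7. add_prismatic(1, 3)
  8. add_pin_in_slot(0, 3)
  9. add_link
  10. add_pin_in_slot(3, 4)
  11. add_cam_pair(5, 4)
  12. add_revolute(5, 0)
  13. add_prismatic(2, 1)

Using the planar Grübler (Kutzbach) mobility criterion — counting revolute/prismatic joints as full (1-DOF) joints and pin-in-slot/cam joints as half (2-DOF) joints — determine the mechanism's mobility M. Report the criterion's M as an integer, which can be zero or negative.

M = 4

[1;0;0] (link 0 is ground)
L+ [2;0;0]
L+ [3;0;0]
C(0,1)∈J2 [3;0;1]
L+ [4;0;1]
L+ [5;0;1]
C(0,4)∈J2 [5;0;2]
P(1,3)∈J1 [5;1;2]
PS(0,3)∈J2 [5;1;3]
L+ [6;1;3]
PS(3,4)∈J2 [6;1;4]
C(5,4)∈J2 [6;1;5]
R(5,0)∈J1 [6;2;5]
P(2,1)∈J1 [6;3;5]
mobility = 15 − 6 − 5 = 4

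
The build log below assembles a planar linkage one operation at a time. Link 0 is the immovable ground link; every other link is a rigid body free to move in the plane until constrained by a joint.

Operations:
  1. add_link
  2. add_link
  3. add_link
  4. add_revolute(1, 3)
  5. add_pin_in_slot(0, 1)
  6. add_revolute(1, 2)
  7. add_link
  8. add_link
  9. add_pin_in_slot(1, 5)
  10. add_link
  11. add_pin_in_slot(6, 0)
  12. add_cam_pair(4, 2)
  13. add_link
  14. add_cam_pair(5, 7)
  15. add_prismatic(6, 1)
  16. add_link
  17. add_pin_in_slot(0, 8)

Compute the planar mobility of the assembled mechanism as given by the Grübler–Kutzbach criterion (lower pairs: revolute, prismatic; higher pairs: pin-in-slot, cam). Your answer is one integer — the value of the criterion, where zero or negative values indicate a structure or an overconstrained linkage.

M = 12

ground; <1,0,0>
#1 <2,0,0>
#2 <3,0,0>
#3 <4,0,0>
R:1↔3 J1 <4,1,0>
PS:0↔1 J2 <4,1,1>
R:1↔2 J1 <4,2,1>
#4 <5,2,1>
#5 <6,2,1>
PS:1↔5 J2 <6,2,2>
#6 <7,2,2>
PS:6↔0 J2 <7,2,3>
C:4↔2 J2 <7,2,4>
#7 <8,2,4>
C:5↔7 J2 <8,2,5>
P:6↔1 J1 <8,3,5>
#8 <9,3,5>
PS:0↔8 J2 <9,3,6>
3×8 − 2×3 − 1×6 = 12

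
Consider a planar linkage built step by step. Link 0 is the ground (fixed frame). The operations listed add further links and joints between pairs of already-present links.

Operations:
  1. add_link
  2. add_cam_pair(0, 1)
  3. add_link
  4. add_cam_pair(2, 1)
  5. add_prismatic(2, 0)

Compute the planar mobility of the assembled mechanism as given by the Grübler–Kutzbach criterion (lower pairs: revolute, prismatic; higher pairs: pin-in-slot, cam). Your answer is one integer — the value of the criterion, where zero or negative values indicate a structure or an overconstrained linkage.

[1;0;0] (link 0 is ground)
L+ [2;0;0]
C(0,1)∈J2 [2;0;1]
L+ [3;0;1]
C(2,1)∈J2 [3;0;2]
P(2,0)∈J1 [3;1;2]
mobility = 6 − 2 − 2 = 2

M = 2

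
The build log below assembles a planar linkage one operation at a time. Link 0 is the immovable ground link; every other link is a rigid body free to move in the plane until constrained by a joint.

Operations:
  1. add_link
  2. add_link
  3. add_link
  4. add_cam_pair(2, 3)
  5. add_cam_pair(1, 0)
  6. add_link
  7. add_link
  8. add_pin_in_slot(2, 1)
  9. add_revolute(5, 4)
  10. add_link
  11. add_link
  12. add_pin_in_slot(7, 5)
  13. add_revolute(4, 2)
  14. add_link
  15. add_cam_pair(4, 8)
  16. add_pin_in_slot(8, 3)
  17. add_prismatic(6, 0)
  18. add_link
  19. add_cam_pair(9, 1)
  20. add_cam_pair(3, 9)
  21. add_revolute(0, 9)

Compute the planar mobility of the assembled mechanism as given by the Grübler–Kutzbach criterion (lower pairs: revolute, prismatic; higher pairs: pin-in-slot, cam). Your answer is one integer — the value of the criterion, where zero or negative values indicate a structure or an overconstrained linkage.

M = 11

link 0 = ground. State L|J1|J2 = 1|0|0
+link1  2|0|0
+link2  3|0|0
+link3  4|0|0
C(2,3) f=2→J2  4|0|1
C(1,0) f=2→J2  4|0|2
+link4  5|0|2
+link5  6|0|2
PS(2,1) f=2→J2  6|0|3
R(5,4) f=1→J1  6|1|3
+link6  7|1|3
+link7  8|1|3
PS(7,5) f=2→J2  8|1|4
R(4,2) f=1→J1  8|2|4
+link8  9|2|4
C(4,8) f=2→J2  9|2|5
PS(8,3) f=2→J2  9|2|6
P(6,0) f=1→J1  9|3|6
+link9  10|3|6
C(9,1) f=2→J2  10|3|7
C(3,9) f=2→J2  10|3|8
R(0,9) f=1→J1  10|4|8
M = 3(10−1)−2·4−8 = 27−8−8 = 11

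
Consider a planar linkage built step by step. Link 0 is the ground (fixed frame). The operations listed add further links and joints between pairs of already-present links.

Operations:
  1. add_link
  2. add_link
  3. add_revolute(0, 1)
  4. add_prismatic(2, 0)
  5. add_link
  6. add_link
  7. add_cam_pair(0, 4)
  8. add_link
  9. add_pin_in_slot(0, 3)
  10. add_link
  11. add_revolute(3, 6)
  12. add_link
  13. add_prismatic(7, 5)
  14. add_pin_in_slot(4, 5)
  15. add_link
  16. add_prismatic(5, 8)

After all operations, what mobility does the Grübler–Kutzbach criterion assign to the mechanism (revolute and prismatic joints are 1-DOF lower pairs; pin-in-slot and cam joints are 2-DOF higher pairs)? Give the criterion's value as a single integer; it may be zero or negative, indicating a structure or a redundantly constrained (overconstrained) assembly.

M = 11

[1;0;0] (link 0 is ground)
L+ [2;0;0]
L+ [3;0;0]
R(0,1)∈J1 [3;1;0]
P(2,0)∈J1 [3;2;0]
L+ [4;2;0]
L+ [5;2;0]
C(0,4)∈J2 [5;2;1]
L+ [6;2;1]
PS(0,3)∈J2 [6;2;2]
L+ [7;2;2]
R(3,6)∈J1 [7;3;2]
L+ [8;3;2]
P(7,5)∈J1 [8;4;2]
PS(4,5)∈J2 [8;4;3]
L+ [9;4;3]
P(5,8)∈J1 [9;5;3]
mobility = 24 − 10 − 3 = 11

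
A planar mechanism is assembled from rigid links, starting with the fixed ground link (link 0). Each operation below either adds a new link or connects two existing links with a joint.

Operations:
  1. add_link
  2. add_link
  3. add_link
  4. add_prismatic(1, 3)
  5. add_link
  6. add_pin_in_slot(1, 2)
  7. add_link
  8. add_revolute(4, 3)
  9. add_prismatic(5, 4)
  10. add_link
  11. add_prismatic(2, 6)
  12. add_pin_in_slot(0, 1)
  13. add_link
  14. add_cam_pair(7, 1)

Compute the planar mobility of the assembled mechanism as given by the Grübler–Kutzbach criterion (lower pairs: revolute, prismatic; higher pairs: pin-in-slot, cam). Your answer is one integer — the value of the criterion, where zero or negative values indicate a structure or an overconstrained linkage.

M = 10

[1;0;0] (link 0 is ground)
L+ [2;0;0]
L+ [3;0;0]
L+ [4;0;0]
P(1,3)∈J1 [4;1;0]
L+ [5;1;0]
PS(1,2)∈J2 [5;1;1]
L+ [6;1;1]
R(4,3)∈J1 [6;2;1]
P(5,4)∈J1 [6;3;1]
L+ [7;3;1]
P(2,6)∈J1 [7;4;1]
PS(0,1)∈J2 [7;4;2]
L+ [8;4;2]
C(7,1)∈J2 [8;4;3]
mobility = 21 − 8 − 3 = 10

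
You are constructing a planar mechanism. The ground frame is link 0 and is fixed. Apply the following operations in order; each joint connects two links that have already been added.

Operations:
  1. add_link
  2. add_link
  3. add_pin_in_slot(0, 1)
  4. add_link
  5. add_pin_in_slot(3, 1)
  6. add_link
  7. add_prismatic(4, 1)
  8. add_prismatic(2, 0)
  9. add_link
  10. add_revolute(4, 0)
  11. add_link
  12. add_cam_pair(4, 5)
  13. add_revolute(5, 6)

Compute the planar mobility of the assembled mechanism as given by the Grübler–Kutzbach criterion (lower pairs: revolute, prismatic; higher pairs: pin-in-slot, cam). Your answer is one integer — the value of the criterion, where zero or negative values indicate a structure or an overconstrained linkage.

[1;0;0] (link 0 is ground)
L+ [2;0;0]
L+ [3;0;0]
PS(0,1)∈J2 [3;0;1]
L+ [4;0;1]
PS(3,1)∈J2 [4;0;2]
L+ [5;0;2]
P(4,1)∈J1 [5;1;2]
P(2,0)∈J1 [5;2;2]
L+ [6;2;2]
R(4,0)∈J1 [6;3;2]
L+ [7;3;2]
C(4,5)∈J2 [7;3;3]
R(5,6)∈J1 [7;4;3]
mobility = 18 − 8 − 3 = 7

M = 7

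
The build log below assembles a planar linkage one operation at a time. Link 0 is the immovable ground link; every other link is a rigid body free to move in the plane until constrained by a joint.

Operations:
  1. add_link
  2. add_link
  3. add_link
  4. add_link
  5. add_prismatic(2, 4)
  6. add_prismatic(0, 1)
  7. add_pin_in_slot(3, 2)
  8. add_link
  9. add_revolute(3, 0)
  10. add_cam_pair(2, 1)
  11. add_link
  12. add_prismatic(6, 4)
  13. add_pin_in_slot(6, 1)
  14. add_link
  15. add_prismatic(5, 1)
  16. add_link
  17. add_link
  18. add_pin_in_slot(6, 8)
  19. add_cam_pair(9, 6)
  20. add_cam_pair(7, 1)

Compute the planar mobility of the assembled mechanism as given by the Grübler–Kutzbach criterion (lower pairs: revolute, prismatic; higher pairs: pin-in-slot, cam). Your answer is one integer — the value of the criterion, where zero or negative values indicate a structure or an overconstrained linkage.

L=1 J1=0 J2=0
add link → L=2 J1=0 J2=0
add link → L=3 J1=0 J2=0
add link → L=4 J1=0 J2=0
add link → L=5 J1=0 J2=0
P@2,4 dof=1 J1 → L=5 J1=1 J2=0
P@0,1 dof=1 J1 → L=5 J1=2 J2=0
PS@3,2 dof=2 J2 → L=5 J1=2 J2=1
add link → L=6 J1=2 J2=1
R@3,0 dof=1 J1 → L=6 J1=3 J2=1
C@2,1 dof=2 J2 → L=6 J1=3 J2=2
add link → L=7 J1=3 J2=2
P@6,4 dof=1 J1 → L=7 J1=4 J2=2
PS@6,1 dof=2 J2 → L=7 J1=4 J2=3
add link → L=8 J1=4 J2=3
P@5,1 dof=1 J1 → L=8 J1=5 J2=3
add link → L=9 J1=5 J2=3
add link → L=10 J1=5 J2=3
PS@6,8 dof=2 J2 → L=10 J1=5 J2=4
C@9,6 dof=2 J2 → L=10 J1=5 J2=5
C@7,1 dof=2 J2 → L=10 J1=5 J2=6
M=3(L−1)−2J1−J2=3·9−2·5−6=11

M = 11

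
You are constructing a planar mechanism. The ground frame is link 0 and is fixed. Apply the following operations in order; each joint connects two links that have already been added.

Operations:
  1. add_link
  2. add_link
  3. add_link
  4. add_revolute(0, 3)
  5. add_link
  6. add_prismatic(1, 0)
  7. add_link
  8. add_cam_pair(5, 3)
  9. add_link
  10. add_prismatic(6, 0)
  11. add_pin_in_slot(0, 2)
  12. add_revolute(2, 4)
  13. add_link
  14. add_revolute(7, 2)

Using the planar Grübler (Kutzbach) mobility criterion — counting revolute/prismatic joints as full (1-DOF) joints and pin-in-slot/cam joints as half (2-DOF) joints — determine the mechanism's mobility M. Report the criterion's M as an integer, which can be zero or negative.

L=1 J1=0 J2=0
add link → L=2 J1=0 J2=0
add link → L=3 J1=0 J2=0
add link → L=4 J1=0 J2=0
R@0,3 dof=1 J1 → L=4 J1=1 J2=0
add link → L=5 J1=1 J2=0
P@1,0 dof=1 J1 → L=5 J1=2 J2=0
add link → L=6 J1=2 J2=0
C@5,3 dof=2 J2 → L=6 J1=2 J2=1
add link → L=7 J1=2 J2=1
P@6,0 dof=1 J1 → L=7 J1=3 J2=1
PS@0,2 dof=2 J2 → L=7 J1=3 J2=2
R@2,4 dof=1 J1 → L=7 J1=4 J2=2
add link → L=8 J1=4 J2=2
R@7,2 dof=1 J1 → L=8 J1=5 J2=2
M=3(L−1)−2J1−J2=3·7−2·5−2=9

M = 9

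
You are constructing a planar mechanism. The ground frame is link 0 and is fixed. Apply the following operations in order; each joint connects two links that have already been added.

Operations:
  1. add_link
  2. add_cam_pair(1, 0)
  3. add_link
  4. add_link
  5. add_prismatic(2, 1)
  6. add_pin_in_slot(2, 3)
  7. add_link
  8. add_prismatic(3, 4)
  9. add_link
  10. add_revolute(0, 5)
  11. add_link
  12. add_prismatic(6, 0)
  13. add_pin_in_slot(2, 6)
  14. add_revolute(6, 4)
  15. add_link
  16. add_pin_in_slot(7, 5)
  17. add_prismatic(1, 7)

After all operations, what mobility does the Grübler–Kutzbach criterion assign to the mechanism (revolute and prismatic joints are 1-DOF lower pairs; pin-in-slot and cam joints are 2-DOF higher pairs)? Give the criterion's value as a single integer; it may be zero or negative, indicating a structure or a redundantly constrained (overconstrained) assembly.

[1;0;0] (link 0 is ground)
L+ [2;0;0]
C(1,0)∈J2 [2;0;1]
L+ [3;0;1]
L+ [4;0;1]
P(2,1)∈J1 [4;1;1]
PS(2,3)∈J2 [4;1;2]
L+ [5;1;2]
P(3,4)∈J1 [5;2;2]
L+ [6;2;2]
R(0,5)∈J1 [6;3;2]
L+ [7;3;2]
P(6,0)∈J1 [7;4;2]
PS(2,6)∈J2 [7;4;3]
R(6,4)∈J1 [7;5;3]
L+ [8;5;3]
PS(7,5)∈J2 [8;5;4]
P(1,7)∈J1 [8;6;4]
mobility = 21 − 12 − 4 = 5

M = 5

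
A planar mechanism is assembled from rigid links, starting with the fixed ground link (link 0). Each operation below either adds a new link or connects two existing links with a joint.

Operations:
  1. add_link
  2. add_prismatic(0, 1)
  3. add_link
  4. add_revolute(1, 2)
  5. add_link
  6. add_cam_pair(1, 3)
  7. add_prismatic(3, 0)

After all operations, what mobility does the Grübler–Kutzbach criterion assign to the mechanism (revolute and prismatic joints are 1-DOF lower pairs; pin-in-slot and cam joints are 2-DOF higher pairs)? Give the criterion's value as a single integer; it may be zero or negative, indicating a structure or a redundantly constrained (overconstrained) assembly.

(L,J1,J2)=(1,0,0); link0 fixed
link1: (2,0,0)
P 0-1 [J1]: (2,1,0)
link2: (3,1,0)
R 1-2 [J1]: (3,2,0)
link3: (4,2,0)
C 1-3 [J2]: (4,2,1)
P 3-0 [J1]: (4,3,1)
Grübler: 3·3 − 2·3 − 1 = 2

M = 2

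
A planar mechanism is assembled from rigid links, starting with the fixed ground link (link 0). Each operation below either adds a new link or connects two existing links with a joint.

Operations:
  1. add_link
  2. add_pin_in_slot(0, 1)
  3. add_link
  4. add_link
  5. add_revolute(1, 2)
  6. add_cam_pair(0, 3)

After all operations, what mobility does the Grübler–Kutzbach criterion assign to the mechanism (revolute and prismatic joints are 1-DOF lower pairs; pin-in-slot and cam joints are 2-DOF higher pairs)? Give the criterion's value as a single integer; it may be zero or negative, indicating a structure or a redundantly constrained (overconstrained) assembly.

link 0 = ground. State L|J1|J2 = 1|0|0
+link1  2|0|0
PS(0,1) f=2→J2  2|0|1
+link2  3|0|1
+link3  4|0|1
R(1,2) f=1→J1  4|1|1
C(0,3) f=2→J2  4|1|2
M = 3(4−1)−2·1−2 = 9−2−2 = 5

M = 5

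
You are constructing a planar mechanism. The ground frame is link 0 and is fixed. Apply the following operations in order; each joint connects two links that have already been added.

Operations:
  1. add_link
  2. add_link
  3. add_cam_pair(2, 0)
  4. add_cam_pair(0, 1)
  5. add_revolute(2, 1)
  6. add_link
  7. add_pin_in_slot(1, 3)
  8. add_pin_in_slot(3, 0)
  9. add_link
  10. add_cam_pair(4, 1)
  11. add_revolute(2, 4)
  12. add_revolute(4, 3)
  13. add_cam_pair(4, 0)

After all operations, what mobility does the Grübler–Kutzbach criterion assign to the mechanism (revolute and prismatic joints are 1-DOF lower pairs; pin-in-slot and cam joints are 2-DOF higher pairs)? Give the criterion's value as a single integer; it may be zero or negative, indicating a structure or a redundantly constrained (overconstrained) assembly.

ground; <1,0,0>
#1 <2,0,0>
#2 <3,0,0>
C:2↔0 J2 <3,0,1>
C:0↔1 J2 <3,0,2>
R:2↔1 J1 <3,1,2>
#3 <4,1,2>
PS:1↔3 J2 <4,1,3>
PS:3↔0 J2 <4,1,4>
#4 <5,1,4>
C:4↔1 J2 <5,1,5>
R:2↔4 J1 <5,2,5>
R:4↔3 J1 <5,3,5>
C:4↔0 J2 <5,3,6>
3×4 − 2×3 − 1×6 = 0

M = 0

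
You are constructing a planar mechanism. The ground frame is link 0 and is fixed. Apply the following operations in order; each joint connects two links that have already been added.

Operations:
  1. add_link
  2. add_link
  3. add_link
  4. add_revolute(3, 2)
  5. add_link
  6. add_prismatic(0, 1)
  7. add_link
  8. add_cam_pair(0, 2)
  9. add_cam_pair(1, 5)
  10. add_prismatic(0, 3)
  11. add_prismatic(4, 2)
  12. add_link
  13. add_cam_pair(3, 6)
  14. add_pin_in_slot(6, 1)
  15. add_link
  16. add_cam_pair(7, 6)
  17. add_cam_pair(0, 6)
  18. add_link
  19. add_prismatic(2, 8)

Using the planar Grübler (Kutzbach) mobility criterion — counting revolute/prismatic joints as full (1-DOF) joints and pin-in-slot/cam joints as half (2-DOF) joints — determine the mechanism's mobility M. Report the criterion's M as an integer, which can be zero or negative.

M = 8

ground; <1,0,0>
#1 <2,0,0>
#2 <3,0,0>
#3 <4,0,0>
R:3↔2 J1 <4,1,0>
#4 <5,1,0>
P:0↔1 J1 <5,2,0>
#5 <6,2,0>
C:0↔2 J2 <6,2,1>
C:1↔5 J2 <6,2,2>
P:0↔3 J1 <6,3,2>
P:4↔2 J1 <6,4,2>
#6 <7,4,2>
C:3↔6 J2 <7,4,3>
PS:6↔1 J2 <7,4,4>
#7 <8,4,4>
C:7↔6 J2 <8,4,5>
C:0↔6 J2 <8,4,6>
#8 <9,4,6>
P:2↔8 J1 <9,5,6>
3×8 − 2×5 − 1×6 = 8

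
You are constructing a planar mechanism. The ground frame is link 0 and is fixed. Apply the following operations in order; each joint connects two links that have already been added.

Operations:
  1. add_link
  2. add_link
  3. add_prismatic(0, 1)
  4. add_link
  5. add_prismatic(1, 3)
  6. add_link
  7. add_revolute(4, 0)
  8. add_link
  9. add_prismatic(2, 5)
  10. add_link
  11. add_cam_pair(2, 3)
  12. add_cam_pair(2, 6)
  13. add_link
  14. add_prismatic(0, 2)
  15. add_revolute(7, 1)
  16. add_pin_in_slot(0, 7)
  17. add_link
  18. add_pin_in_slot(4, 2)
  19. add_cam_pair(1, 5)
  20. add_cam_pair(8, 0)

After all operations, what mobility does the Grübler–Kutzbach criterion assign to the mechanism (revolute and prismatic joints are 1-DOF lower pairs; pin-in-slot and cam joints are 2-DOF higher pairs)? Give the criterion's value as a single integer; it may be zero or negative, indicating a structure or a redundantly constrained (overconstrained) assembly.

[1;0;0] (link 0 is ground)
L+ [2;0;0]
L+ [3;0;0]
P(0,1)∈J1 [3;1;0]
L+ [4;1;0]
P(1,3)∈J1 [4;2;0]
L+ [5;2;0]
R(4,0)∈J1 [5;3;0]
L+ [6;3;0]
P(2,5)∈J1 [6;4;0]
L+ [7;4;0]
C(2,3)∈J2 [7;4;1]
C(2,6)∈J2 [7;4;2]
L+ [8;4;2]
P(0,2)∈J1 [8;5;2]
R(7,1)∈J1 [8;6;2]
PS(0,7)∈J2 [8;6;3]
L+ [9;6;3]
PS(4,2)∈J2 [9;6;4]
C(1,5)∈J2 [9;6;5]
C(8,0)∈J2 [9;6;6]
mobility = 24 − 12 − 6 = 6

M = 6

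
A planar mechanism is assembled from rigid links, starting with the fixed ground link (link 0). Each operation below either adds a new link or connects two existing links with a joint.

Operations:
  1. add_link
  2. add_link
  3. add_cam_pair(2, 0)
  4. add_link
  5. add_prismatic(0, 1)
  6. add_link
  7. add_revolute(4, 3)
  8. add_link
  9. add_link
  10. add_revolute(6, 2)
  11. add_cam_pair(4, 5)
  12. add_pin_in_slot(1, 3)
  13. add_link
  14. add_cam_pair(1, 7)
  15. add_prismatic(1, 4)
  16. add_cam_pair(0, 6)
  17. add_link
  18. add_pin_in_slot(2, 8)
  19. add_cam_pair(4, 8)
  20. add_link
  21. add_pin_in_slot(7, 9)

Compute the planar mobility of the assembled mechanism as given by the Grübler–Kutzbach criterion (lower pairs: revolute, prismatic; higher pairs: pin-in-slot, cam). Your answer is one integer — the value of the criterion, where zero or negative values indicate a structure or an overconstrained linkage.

M = 11

[1;0;0] (link 0 is ground)
L+ [2;0;0]
L+ [3;0;0]
C(2,0)∈J2 [3;0;1]
L+ [4;0;1]
P(0,1)∈J1 [4;1;1]
L+ [5;1;1]
R(4,3)∈J1 [5;2;1]
L+ [6;2;1]
L+ [7;2;1]
R(6,2)∈J1 [7;3;1]
C(4,5)∈J2 [7;3;2]
PS(1,3)∈J2 [7;3;3]
L+ [8;3;3]
C(1,7)∈J2 [8;3;4]
P(1,4)∈J1 [8;4;4]
C(0,6)∈J2 [8;4;5]
L+ [9;4;5]
PS(2,8)∈J2 [9;4;6]
C(4,8)∈J2 [9;4;7]
L+ [10;4;7]
PS(7,9)∈J2 [10;4;8]
mobility = 27 − 8 − 8 = 11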